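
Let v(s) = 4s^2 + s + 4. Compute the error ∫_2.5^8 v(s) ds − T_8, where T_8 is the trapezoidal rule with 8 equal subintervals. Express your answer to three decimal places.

Exact integral: ∫_2.5^8 v(s) ds ≈ 712.70833.
T_8 = 714.44140625.
Error ≈ 712.70833 − 714.44140625 ≈ -1.733.

-1.733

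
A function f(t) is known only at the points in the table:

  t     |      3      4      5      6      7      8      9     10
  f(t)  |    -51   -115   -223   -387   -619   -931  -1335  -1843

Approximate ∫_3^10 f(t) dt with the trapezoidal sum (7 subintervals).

-4557

Δt = 1.
T_7 = (1/2)·[(-51) + 2·(-115) + 2·(-223) + 2·(-387) + 2·(-619) + 2·(-931) + 2·(-1335) + (-1843)] = -4557.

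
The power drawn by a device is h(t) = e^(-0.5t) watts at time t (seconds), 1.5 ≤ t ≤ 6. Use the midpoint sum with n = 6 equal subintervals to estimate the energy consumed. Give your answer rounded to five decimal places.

Δt = (6 − 1.5)/6 = 0.75.
Midpoints: 1.875, 2.625, 3.375, 4.125, 4.875, 5.625.
h(1.875) ≈ 0.39161, h(2.625) ≈ 0.26915, h(3.375) ≈ 0.18498, h(4.125) ≈ 0.12714, h(4.875) ≈ 0.08738, h(5.625) ≈ 0.06005.
Sum = Δt · [h(1.875) + h(2.625) + h(3.375) + ...].
Sum ≈ 0.84023.

0.84023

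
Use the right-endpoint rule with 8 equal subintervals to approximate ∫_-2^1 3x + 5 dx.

Δx = (1 − (-2))/8 = 0.375.
Right endpoints: -1.625, -1.25, -0.875, -0.5, -0.125, 0.25, 0.625, 1.
f(-1.625) = 0.125, f(-1.25) = 1.25, f(-0.875) = 2.375, f(-0.5) = 3.5, f(-0.125) = 4.625, f(0.25) = 5.75, f(0.625) = 6.875, f(1) = 8.
Sum = Δx · [f(-1.625) + f(-1.25) + f(-0.875) + ...].
Sum = 12.1875.

12.1875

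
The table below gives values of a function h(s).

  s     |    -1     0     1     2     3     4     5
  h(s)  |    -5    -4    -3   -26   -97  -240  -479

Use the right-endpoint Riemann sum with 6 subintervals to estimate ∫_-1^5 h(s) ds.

-849

Δs = 1.
Sum = 1·[(-4) + (-3) + (-26) + (-97) + (-240) + (-479)] = -849.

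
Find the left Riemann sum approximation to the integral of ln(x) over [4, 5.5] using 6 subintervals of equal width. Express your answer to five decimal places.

Δx = (5.5 − 4)/6 = 0.25.
Left endpoints: 4, 4.25, 4.5, 4.75, 5, 5.25.
f(4) ≈ 1.38629, f(4.25) ≈ 1.44692, f(4.5) ≈ 1.50408, f(4.75) ≈ 1.55814, f(5) ≈ 1.60944, f(5.25) ≈ 1.65823.
Sum = Δx · [f(4) + f(4.25) + f(4.5) + ...].
Sum ≈ 2.29078.

2.29078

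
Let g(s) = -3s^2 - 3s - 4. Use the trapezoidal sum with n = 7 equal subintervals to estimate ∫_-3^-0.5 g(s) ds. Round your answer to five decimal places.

Δs = (-0.5 − (-3))/7 = 5/14.
g(-3) = -22, g(-37/14) = -3337/196, g(-16/7) = -628/49, g(-27/14) = -1837/196, g(-11/7) = -328/49, g(-17/14) = -937/196, g(-6/7) = -178/49, g(-0.5) = -3.25.
T_7 = (Δs/2)·[g(s_0) + 2g(s_1) + ... + 2g(s_{6}) + g(s_7)].
Sum ≈ -23.90944.

-23.90944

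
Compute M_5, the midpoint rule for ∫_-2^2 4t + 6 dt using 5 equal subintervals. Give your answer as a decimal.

24

Δt = (2 − (-2))/5 = 0.8.
Midpoints: -1.6, -0.8, 0, 0.8, 1.6.
f(-1.6) = -0.4, f(-0.8) = 2.8, f(0) = 6, f(0.8) = 9.2, f(1.6) = 12.4.
Sum = Δt · [f(-1.6) + f(-0.8) + f(0) + f(0.8) + f(1.6)].
Sum = 24.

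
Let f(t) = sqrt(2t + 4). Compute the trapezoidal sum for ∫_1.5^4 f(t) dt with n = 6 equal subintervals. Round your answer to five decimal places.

Δt = (4 − 1.5)/6 = 5/12.
f(1.5) ≈ 2.64575, f(23/12) ≈ 2.79881, f(7/3) ≈ 2.94392, f(2.75) ≈ 3.08221, f(19/6) ≈ 3.21455, f(43/12) ≈ 3.34166, f(4) ≈ 3.46410.
T_6 = (Δt/2)·[f(t_0) + 2f(t_1) + ... + 2f(t_{5}) + f(t_6)].
Sum ≈ 7.68170.

7.68170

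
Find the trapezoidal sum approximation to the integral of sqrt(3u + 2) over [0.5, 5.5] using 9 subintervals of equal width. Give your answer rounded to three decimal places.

16.216

Δu = (5.5 − 0.5)/9 = 5/9.
f(0.5) ≈ 1.871, f(19/18) ≈ 2.273, f(29/18) ≈ 2.614, f(13/6) ≈ 2.915, f(49/18) ≈ 3.189, f(59/18) ≈ 3.440, f(23/6) ≈ 3.674, f(79/18) ≈ 3.894, f(89/18) ≈ 4.103, f(5.5) ≈ 4.301.
T_9 = (Δu/2)·[f(u_0) + 2f(u_1) + ... + 2f(u_{8}) + f(u_9)].
Sum ≈ 16.216.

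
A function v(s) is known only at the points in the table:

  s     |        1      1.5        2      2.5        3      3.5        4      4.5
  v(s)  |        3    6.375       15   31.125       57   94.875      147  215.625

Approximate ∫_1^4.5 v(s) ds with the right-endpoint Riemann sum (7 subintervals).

Δs = 0.5.
Sum = 0.5·[6.375 + 15 + 31.125 + 57 + 94.875 + 147 + 215.625] = 283.5.

283.5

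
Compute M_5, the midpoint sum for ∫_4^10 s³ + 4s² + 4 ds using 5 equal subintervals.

3690

Δs = (10 − 4)/5 = 1.2.
Midpoints: 4.6, 5.8, 7, 8.2, 9.4.
f(4.6) = 185.976, f(5.8) = 333.672, f(7) = 543, f(8.2) = 824.328, f(9.4) = 1188.024.
Sum = Δs · [f(4.6) + f(5.8) + f(7) + f(8.2) + f(9.4)].
Sum = 3690.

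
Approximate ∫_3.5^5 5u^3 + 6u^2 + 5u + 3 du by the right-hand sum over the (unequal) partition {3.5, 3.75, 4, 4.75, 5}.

Subinterval widths: 0.25, 0.25, 0.75, 0.25.
Right endpoints: 3.75, 4, 4.75, 5.
f(3.75) = 369.796875, f(4) = 439, f(4.75) = 697.984375, f(5) = 803.
Sum = Σ Δu_i · f(u_i).
Sum = 926.4375.

926.4375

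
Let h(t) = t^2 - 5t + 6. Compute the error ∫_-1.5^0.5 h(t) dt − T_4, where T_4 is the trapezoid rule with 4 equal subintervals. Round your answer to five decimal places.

Exact integral: ∫_-1.5^0.5 h(t) dt ≈ 18.1666667.
T_4 = 18.25.
Error ≈ 18.1666667 − 18.25 ≈ -0.08333.

-0.08333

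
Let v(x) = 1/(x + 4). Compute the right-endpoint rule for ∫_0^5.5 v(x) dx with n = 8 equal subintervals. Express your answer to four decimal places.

Δx = (5.5 − 0)/8 = 0.6875.
Right endpoints: 0.6875, 1.375, 2.0625, 2.75, 3.4375, 4.125, 4.8125, 5.5.
v(0.6875) = 16/75, v(1.375) = 8/43, v(2.0625) = 16/97, v(2.75) = 4/27, v(3.4375) = 16/119, v(4.125) = 8/65, v(4.8125) = 16/141, v(5.5) = 2/19.
Sum = Δx · [v(0.6875) + v(1.375) + v(2.0625) + ...].
Sum ≈ 0.8173.

0.8173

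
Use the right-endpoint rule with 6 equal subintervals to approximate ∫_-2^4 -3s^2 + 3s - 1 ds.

Δs = (4 − (-2))/6 = 1.
Right endpoints: -1, 0, 1, 2, 3, 4.
f(-1) = -7, f(0) = -1, f(1) = -1, f(2) = -7, f(3) = -19, f(4) = -37.
Sum = Δs · [f(-1) + f(0) + f(1) + ...].
Sum = -72.

-72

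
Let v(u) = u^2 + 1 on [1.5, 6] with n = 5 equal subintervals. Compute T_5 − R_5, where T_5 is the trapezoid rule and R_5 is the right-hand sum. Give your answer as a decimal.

T_5 = 75.9825.
R_5 = 91.17.
T_5 − R_5 = -15.1875.

-15.1875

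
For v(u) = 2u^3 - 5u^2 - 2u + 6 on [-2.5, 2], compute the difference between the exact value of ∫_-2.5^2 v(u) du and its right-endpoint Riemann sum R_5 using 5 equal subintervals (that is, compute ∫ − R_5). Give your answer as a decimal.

Exact integral: ∫_-2.5^2 v(u) du = -21.65625.
R_5 = -3.33.
Error = -21.65625 − (-3.33) = -18.32625.

-18.32625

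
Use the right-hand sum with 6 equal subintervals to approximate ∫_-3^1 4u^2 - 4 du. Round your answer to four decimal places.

Δu = (1 − (-3))/6 = 2/3.
Right endpoints: -7/3, -5/3, -1, -1/3, 1/3, 1.
f(-7/3) = 160/9, f(-5/3) = 64/9, f(-1) = 0, f(-1/3) = -32/9, f(1/3) = -32/9, f(1) = 0.
Sum = Δu · [f(-7/3) + f(-5/3) + f(-1) + ...].
Sum ≈ 11.8519.

11.8519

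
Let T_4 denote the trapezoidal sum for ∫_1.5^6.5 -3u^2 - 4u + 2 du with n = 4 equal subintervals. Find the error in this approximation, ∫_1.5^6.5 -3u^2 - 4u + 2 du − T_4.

3.90625

Exact integral: ∫_1.5^6.5 f(u) du = -341.25.
T_4 = -345.15625.
Error = -341.25 − (-345.15625) = 3.90625.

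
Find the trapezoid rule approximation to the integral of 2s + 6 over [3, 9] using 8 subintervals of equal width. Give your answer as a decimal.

108

Δs = (9 − 3)/8 = 0.75.
f(3) = 12, f(3.75) = 13.5, f(4.5) = 15, f(5.25) = 16.5, f(6) = 18, f(6.75) = 19.5, f(7.5) = 21, f(8.25) = 22.5, f(9) = 24.
T_8 = (Δs/2)·[f(s_0) + 2f(s_1) + ... + 2f(s_{7}) + f(s_8)].
Sum = 108.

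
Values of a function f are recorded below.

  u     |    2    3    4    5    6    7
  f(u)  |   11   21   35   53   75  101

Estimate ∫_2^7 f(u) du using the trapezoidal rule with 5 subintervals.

240

Δu = 1.
T_5 = (1/2)·[11 + 2·21 + 2·35 + 2·53 + 2·75 + 101] = 240.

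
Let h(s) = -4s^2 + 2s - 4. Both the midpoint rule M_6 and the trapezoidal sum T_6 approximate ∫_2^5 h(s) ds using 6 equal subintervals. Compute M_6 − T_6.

0.75

M_6 = -146.75.
T_6 = -147.5.
M_6 − T_6 = 0.75.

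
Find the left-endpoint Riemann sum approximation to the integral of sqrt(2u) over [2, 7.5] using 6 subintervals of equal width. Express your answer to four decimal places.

15.8230

Δu = (7.5 − 2)/6 = 11/12.
Left endpoints: 2, 35/12, 23/6, 4.75, 17/3, 79/12.
f(2) ≈ 2.0000, f(35/12) ≈ 2.4152, f(23/6) ≈ 2.7689, f(4.75) ≈ 3.0822, f(17/3) ≈ 3.3665, f(79/12) ≈ 3.6286.
Sum = Δu · [f(2) + f(35/12) + f(23/6) + ...].
Sum ≈ 15.8230.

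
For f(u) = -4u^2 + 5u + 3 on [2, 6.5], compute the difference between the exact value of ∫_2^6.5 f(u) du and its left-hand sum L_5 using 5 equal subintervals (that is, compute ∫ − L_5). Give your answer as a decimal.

Exact integral: ∫_2^6.5 f(u) du = -246.375.
L_5 = -190.08.
Error = -246.375 − (-190.08) = -56.295.

-56.295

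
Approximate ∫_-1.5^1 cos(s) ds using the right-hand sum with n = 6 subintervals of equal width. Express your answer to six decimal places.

Δs = (1 − (-1.5))/6 = 5/12.
Right endpoints: -13/12, -2/3, -0.25, 1/6, 7/12, 1.
f(-13/12) ≈ 0.468386, f(-2/3) ≈ 0.785887, f(-0.25) ≈ 0.968912, f(1/6) ≈ 0.986143, f(7/12) ≈ 0.834631, f(1) ≈ 0.540302.
Sum = Δs · [f(-13/12) + f(-2/3) + f(-0.25) + ...].
Sum ≈ 1.910109.

1.910109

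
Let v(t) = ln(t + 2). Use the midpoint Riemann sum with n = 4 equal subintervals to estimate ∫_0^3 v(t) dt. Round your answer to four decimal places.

3.6678

Δt = (3 − 0)/4 = 0.75.
Midpoints: 0.375, 1.125, 1.875, 2.625.
v(0.375) ≈ 0.8650, v(1.125) ≈ 1.1394, v(1.875) ≈ 1.3545, v(2.625) ≈ 1.5315.
Sum = Δt · [v(0.375) + v(1.125) + v(1.875) + v(2.625)].
Sum ≈ 3.6678.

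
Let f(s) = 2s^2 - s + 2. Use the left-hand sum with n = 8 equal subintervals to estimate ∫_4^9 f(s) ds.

Δs = (9 − 4)/8 = 0.625.
Left endpoints: 4, 4.625, 5.25, 5.875, 6.5, 7.125, 7.75, 8.375.
f(4) = 30, f(4.625) = 40.15625, f(5.25) = 51.875, f(5.875) = 65.15625, f(6.5) = 80, f(7.125) = 96.40625, f(7.75) = 114.375, f(8.375) = 133.90625.
Sum = Δs · [f(4) + f(4.625) + f(5.25) + ...].
Sum = 382.421875.

382.421875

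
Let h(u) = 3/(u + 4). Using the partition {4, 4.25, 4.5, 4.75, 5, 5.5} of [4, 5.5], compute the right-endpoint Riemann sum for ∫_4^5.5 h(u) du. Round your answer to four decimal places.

Subinterval widths: 0.25, 0.25, 0.25, 0.25, 0.5.
Right endpoints: 4.25, 4.5, 4.75, 5, 5.5.
h(4.25) = 4/11, h(4.5) = 6/17, h(4.75) = 12/35, h(5) = 1/3, h(5.5) = 6/19.
Sum = Σ Δu_i · h(u_i).
Sum ≈ 0.5061.

0.5061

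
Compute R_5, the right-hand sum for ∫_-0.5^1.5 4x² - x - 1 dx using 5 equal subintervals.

3.08

Δx = (1.5 − (-0.5))/5 = 0.4.
Right endpoints: -0.1, 0.3, 0.7, 1.1, 1.5.
f(-0.1) = -0.86, f(0.3) = -0.94, f(0.7) = 0.26, f(1.1) = 2.74, f(1.5) = 6.5.
Sum = Δx · [f(-0.1) + f(0.3) + f(0.7) + f(1.1) + f(1.5)].
Sum = 3.08.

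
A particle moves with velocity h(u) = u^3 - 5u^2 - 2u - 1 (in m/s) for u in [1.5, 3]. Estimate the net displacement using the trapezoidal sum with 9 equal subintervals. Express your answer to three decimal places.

-28.628

Δu = (3 − 1.5)/9 = 1/6.
h(1.5) = -11.875, h(5/3) = -367/27, h(11/6) = -3307/216, h(2) = -17, h(13/6) = -4025/216, h(7/3) = -545/27, h(2.5) = -21.625, h(8/3) = -619/27, h(17/6) = -5197/216, h(3) = -25.
T_9 = (Δu/2)·[h(u_0) + 2h(u_1) + ... + 2h(u_{8}) + h(u_9)].
Sum ≈ -28.628.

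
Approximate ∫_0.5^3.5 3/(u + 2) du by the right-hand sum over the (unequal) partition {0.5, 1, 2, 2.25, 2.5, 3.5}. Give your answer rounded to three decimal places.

Subinterval widths: 0.5, 1, 0.25, 0.25, 1.
Right endpoints: 1, 2, 2.25, 2.5, 3.5.
f(1) = 1, f(2) = 0.75, f(2.25) = 12/17, f(2.5) = 2/3, f(3.5) = 6/11.
Sum = Σ Δu_i · f(u_i).
Sum ≈ 2.139.

2.139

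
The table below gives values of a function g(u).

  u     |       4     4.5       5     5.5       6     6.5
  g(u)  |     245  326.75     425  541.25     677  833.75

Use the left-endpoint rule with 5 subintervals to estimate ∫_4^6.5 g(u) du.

1107.5

Δu = 0.5.
Sum = 0.5·[245 + 326.75 + 425 + 541.25 + 677] = 1107.5.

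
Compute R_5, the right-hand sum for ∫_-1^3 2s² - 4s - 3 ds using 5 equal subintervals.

Δs = (3 − (-1))/5 = 0.8.
Right endpoints: -0.2, 0.6, 1.4, 2.2, 3.
f(-0.2) = -2.12, f(0.6) = -4.68, f(1.4) = -4.68, f(2.2) = -2.12, f(3) = 3.
Sum = Δs · [f(-0.2) + f(0.6) + f(1.4) + f(2.2) + f(3)].
Sum = -8.48.

-8.48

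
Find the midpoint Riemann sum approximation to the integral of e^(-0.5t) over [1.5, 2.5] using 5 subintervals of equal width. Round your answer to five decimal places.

0.37157

Δt = (2.5 − 1.5)/5 = 0.2.
Midpoints: 1.6, 1.8, 2, 2.2, 2.4.
f(1.6) ≈ 0.44933, f(1.8) ≈ 0.40657, f(2) ≈ 0.36788, f(2.2) ≈ 0.33287, f(2.4) ≈ 0.30119.
Sum = Δt · [f(1.6) + f(1.8) + f(2) + f(2.2) + f(2.4)].
Sum ≈ 0.37157.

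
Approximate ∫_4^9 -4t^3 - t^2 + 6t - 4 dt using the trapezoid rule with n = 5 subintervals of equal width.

Δt = (9 − 4)/5 = 1.
f(4) = -252, f(5) = -499, f(6) = -868, f(7) = -1383, f(8) = -2068, f(9) = -2947.
T_5 = (Δt/2)·[f(t_0) + 2f(t_1) + ... + 2f(t_{4}) + f(t_5)].
Sum = -6417.5.

-6417.5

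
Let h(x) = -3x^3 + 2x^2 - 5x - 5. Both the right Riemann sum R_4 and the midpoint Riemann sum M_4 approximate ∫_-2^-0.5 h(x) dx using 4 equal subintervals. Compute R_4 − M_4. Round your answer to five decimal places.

-6.54346

R_4 ≈ 12.3017578.
M_4 ≈ 18.8452148.
R_4 − M_4 ≈ -6.54346.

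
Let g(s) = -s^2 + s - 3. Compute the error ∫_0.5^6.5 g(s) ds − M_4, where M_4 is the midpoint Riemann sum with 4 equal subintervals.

Exact integral: ∫_0.5^6.5 g(s) ds = -88.5.
M_4 = -87.375.
Error = -88.5 − (-87.375) = -1.125.

-1.125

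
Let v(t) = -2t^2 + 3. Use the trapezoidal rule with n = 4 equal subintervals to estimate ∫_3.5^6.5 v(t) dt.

Δt = (6.5 − 3.5)/4 = 0.75.
v(3.5) = -21.5, v(4.25) = -33.125, v(5) = -47, v(5.75) = -63.125, v(6.5) = -81.5.
T_4 = (Δt/2)·[v(t_0) + 2v(t_1) + 2v(t_2) + 2v(t_3) + v(t_4)].
Sum = -146.0625.

-146.0625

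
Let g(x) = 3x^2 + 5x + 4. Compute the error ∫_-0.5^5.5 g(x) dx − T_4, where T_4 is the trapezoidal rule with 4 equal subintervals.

Exact integral: ∫_-0.5^5.5 g(x) dx = 265.5.
T_4 = 272.25.
Error = 265.5 − 272.25 = -6.75.

-6.75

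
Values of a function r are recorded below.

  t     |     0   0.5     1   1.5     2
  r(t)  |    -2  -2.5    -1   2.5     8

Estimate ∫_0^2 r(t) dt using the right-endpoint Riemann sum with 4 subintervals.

Δt = 0.5.
Sum = 0.5·[(-2.5) + (-1) + 2.5 + 8] = 3.5.

3.5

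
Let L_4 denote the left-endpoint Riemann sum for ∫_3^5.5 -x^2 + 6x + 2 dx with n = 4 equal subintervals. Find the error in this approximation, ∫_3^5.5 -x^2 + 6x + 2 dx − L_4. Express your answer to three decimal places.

-1.790

Exact integral: ∫_3^5.5 f(x) dx ≈ 22.29167.
L_4 = 24.08203125.
Error ≈ 22.29167 − 24.08203125 ≈ -1.790.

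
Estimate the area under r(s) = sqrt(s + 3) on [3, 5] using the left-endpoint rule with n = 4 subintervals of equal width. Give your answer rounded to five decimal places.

Δs = (5 − 3)/4 = 0.5.
Left endpoints: 3, 3.5, 4, 4.5.
r(3) ≈ 2.44949, r(3.5) ≈ 2.54951, r(4) ≈ 2.64575, r(4.5) ≈ 2.73861.
Sum = Δs · [r(3) + r(3.5) + r(4) + r(4.5)].
Sum ≈ 5.19168.

5.19168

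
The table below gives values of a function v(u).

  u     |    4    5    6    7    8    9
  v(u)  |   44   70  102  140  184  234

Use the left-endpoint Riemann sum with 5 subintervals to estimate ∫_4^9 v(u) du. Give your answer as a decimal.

Δu = 1.
Sum = 1·[44 + 70 + 102 + 140 + 184] = 540.

540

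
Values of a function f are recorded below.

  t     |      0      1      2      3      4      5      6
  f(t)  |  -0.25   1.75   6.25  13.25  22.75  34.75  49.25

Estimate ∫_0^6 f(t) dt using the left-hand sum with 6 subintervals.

Δt = 1.
Sum = 1·[(-0.25) + 1.75 + 6.25 + 13.25 + 22.75 + 34.75] = 78.5.

78.5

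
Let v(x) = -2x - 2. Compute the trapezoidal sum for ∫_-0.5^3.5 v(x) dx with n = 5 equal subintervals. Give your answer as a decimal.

-20

Δx = (3.5 − (-0.5))/5 = 0.8.
v(-0.5) = -1, v(0.3) = -2.6, v(1.1) = -4.2, v(1.9) = -5.8, v(2.7) = -7.4, v(3.5) = -9.
T_5 = (Δx/2)·[v(x_0) + 2v(x_1) + ... + 2v(x_{4}) + v(x_5)].
Sum = -20.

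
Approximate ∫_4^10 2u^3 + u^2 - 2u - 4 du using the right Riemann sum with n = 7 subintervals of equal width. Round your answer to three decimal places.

Δu = (10 − 4)/7 = 6/7.
Right endpoints: 34/7, 40/7, 46/7, 52/7, 58/7, 64/7, 10.
f(34/7) = 81996/343, f(40/7) = 133908/343, f(46/7) = 203604/343, f(52/7) = 293676/343, f(58/7) = 406716/343, f(64/7) = 545316/343, f(10) = 2076.
Sum = Δu · [f(34/7) + f(40/7) + f(46/7) + ...].
Sum ≈ 5940.735.

5940.735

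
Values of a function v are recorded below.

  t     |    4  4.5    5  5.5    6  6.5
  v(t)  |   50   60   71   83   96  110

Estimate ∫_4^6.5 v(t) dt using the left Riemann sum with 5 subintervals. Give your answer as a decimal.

180

Δt = 0.5.
Sum = 0.5·[50 + 60 + 71 + 83 + 96] = 180.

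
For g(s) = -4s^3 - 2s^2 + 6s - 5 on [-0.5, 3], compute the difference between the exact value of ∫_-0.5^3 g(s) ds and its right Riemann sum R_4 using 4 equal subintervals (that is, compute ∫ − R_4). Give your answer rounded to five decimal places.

Exact integral: ∫_-0.5^3 g(s) ds ≈ -90.2708333.
R_4 = -143.80078125.
Error ≈ -90.2708333 − (-143.80078125) ≈ 53.52995.

53.52995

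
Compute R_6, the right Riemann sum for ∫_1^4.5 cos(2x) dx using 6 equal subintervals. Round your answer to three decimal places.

-0.364

Δx = (4.5 − 1)/6 = 7/12.
Right endpoints: 19/12, 13/6, 2.75, 10/3, 47/12, 4.5.
f(19/12) ≈ -1.000, f(13/6) ≈ -0.370, f(2.75) ≈ 0.709, f(10/3) ≈ 0.927, f(47/12) ≈ 0.021, f(4.5) ≈ -0.911.
Sum = Δx · [f(19/12) + f(13/6) + f(2.75) + ...].
Sum ≈ -0.364.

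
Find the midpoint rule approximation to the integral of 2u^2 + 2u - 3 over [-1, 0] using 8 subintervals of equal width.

-3.3359375

Δu = (0 − (-1))/8 = 0.125.
Midpoints: -0.9375, -0.8125, -0.6875, -0.5625, -0.4375, -0.3125, -0.1875, -0.0625.
f(-0.9375) = -3.1171875, f(-0.8125) = -3.3046875, f(-0.6875) = -3.4296875, f(-0.5625) = -3.4921875, f(-0.4375) = -3.4921875, f(-0.3125) = -3.4296875, f(-0.1875) = -3.3046875, f(-0.0625) = -3.1171875.
Sum = Δu · [f(-0.9375) + f(-0.8125) + f(-0.6875) + ...].
Sum = -3.3359375.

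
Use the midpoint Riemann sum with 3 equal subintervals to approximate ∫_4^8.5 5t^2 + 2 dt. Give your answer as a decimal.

Δt = (8.5 − 4)/3 = 1.5.
Midpoints: 4.75, 6.25, 7.75.
f(4.75) = 114.8125, f(6.25) = 197.3125, f(7.75) = 302.3125.
Sum = Δt · [f(4.75) + f(6.25) + f(7.75)].
Sum = 921.65625.

921.65625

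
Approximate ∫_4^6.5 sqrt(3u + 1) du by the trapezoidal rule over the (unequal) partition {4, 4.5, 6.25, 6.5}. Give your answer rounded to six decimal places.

10.195319

Subinterval widths: 0.5, 1.75, 0.25.
f(4) ≈ 3.605551, f(4.5) ≈ 3.807887, f(6.25) ≈ 4.444097, f(6.5) ≈ 4.527693.
On each subinterval the trapezoid contributes (Δu_i/2)·[f(u_{i-1}) + f(u_i)].
Sum ≈ 10.195319.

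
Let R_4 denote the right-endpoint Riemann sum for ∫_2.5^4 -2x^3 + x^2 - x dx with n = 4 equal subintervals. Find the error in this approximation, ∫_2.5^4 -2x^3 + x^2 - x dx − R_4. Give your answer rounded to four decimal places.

Exact integral: ∫_2.5^4 f(x) dx = -97.21875.
R_4 ≈ -114.462891.
Error ≈ -97.21875 − (-114.462891) ≈ 17.2441.

17.2441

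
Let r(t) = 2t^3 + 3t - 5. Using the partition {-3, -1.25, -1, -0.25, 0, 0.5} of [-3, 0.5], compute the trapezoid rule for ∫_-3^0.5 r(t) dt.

Subinterval widths: 1.75, 0.25, 0.75, 0.25, 0.5.
r(-3) = -68, r(-1.25) = -12.65625, r(-1) = -10, r(-0.25) = -5.78125, r(0) = -5, r(0.5) = -3.25.
On each subinterval the trapezoid contributes (Δt_i/2)·[r(t_{i-1}) + r(t_i)].
Sum = -82.734375.

-82.734375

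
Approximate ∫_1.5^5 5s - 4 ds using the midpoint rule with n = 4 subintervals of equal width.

42.875

Δs = (5 − 1.5)/4 = 0.875.
Midpoints: 1.9375, 2.8125, 3.6875, 4.5625.
f(1.9375) = 5.6875, f(2.8125) = 10.0625, f(3.6875) = 14.4375, f(4.5625) = 18.8125.
Sum = Δs · [f(1.9375) + f(2.8125) + f(3.6875) + f(4.5625)].
Sum = 42.875.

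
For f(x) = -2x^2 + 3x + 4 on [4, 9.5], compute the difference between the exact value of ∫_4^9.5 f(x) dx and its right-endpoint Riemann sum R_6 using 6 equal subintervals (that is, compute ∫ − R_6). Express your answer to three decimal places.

62.041

Exact integral: ∫_4^9.5 f(x) dx ≈ -395.54167.
R_6 ≈ -457.58218.
Error ≈ -395.54167 − (-457.58218) ≈ 62.041.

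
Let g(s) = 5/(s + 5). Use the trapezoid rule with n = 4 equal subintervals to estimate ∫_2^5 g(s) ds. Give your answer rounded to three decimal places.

1.786

Δs = (5 − 2)/4 = 0.75.
g(2) = 5/7, g(2.75) = 20/31, g(3.5) = 10/17, g(4.25) = 20/37, g(5) = 0.5.
T_4 = (Δs/2)·[g(s_0) + 2g(s_1) + 2g(s_2) + 2g(s_3) + g(s_4)].
Sum ≈ 1.786.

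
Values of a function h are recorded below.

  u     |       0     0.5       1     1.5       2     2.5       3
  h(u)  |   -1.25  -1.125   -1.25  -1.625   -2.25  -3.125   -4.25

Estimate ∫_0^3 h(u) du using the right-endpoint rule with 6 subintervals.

-6.8125

Δu = 0.5.
Sum = 0.5·[(-1.125) + (-1.25) + (-1.625) + (-2.25) + (-3.125) + (-4.25)] = -6.8125.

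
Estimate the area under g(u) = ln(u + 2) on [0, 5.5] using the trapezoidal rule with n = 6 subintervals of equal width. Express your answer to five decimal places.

8.20003

Δu = (5.5 − 0)/6 = 11/12.
g(0) ≈ 0.69315, g(11/12) ≈ 1.07044, g(11/6) ≈ 1.34373, g(2.75) ≈ 1.55814, g(11/3) ≈ 1.73460, g(55/12) ≈ 1.88454, g(5.5) ≈ 2.01490.
T_6 = (Δu/2)·[g(u_0) + 2g(u_1) + ... + 2g(u_{5}) + g(u_6)].
Sum ≈ 8.20003.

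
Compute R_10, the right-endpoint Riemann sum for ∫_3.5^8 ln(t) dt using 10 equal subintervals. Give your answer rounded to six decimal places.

Δt = (8 − 3.5)/10 = 0.45.
Right endpoints: 3.95, 4.4, 4.85, 5.3, 5.75, 6.2, 6.65, 7.1, 7.55, 8.
f(3.95) ≈ 1.373716, f(4.4) ≈ 1.481605, f(4.85) ≈ 1.578979, f(5.3) ≈ 1.667707, f(5.75) ≈ 1.749200, f(6.2) ≈ 1.824549, f(6.65) ≈ 1.894617, f(7.1) ≈ 1.960095, f(7.55) ≈ 2.021548, f(8) ≈ 2.079442.
Sum = Δt · [f(3.95) + f(4.4) + f(4.85) + ...].
Sum ≈ 7.934155.

7.934155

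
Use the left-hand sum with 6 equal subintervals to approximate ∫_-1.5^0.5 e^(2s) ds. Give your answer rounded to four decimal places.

Δs = (0.5 − (-1.5))/6 = 1/3.
Left endpoints: -1.5, -7/6, -5/6, -0.5, -1/6, 1/6.
f(-1.5) ≈ 0.0498, f(-7/6) ≈ 0.0970, f(-5/6) ≈ 0.1889, f(-0.5) ≈ 0.3679, f(-1/6) ≈ 0.7165, f(1/6) ≈ 1.3956.
Sum = Δs · [f(-1.5) + f(-7/6) + f(-5/6) + ...].
Sum ≈ 0.9386.

0.9386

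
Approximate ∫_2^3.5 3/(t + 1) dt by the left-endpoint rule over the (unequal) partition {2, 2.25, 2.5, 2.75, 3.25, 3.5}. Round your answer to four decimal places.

Subinterval widths: 0.25, 0.25, 0.25, 0.5, 0.25.
Left endpoints: 2, 2.25, 2.5, 2.75, 3.25.
f(2) = 1, f(2.25) = 12/13, f(2.5) = 6/7, f(2.75) = 0.8, f(3.25) = 12/17.
Sum = Σ Δt_i · f(t_i).
Sum ≈ 1.2715.

1.2715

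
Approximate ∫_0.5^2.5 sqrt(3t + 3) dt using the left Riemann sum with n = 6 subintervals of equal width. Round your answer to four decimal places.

Δt = (2.5 − 0.5)/6 = 1/3.
Left endpoints: 0.5, 5/6, 7/6, 1.5, 11/6, 13/6.
f(0.5) ≈ 2.1213, f(5/6) ≈ 2.3452, f(7/6) ≈ 2.5495, f(1.5) ≈ 2.7386, f(11/6) ≈ 2.9155, f(13/6) ≈ 3.0822.
Sum = Δt · [f(0.5) + f(5/6) + f(7/6) + ...].
Sum ≈ 5.2508.

5.2508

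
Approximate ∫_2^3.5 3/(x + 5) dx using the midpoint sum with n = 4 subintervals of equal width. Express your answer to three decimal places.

Δx = (3.5 − 2)/4 = 0.375.
Midpoints: 2.1875, 2.5625, 2.9375, 3.3125.
f(2.1875) = 48/115, f(2.5625) = 48/121, f(2.9375) = 48/127, f(3.3125) = 48/133.
Sum = Δx · [f(2.1875) + f(2.5625) + f(2.9375) + f(3.3125)].
Sum ≈ 0.582.

0.582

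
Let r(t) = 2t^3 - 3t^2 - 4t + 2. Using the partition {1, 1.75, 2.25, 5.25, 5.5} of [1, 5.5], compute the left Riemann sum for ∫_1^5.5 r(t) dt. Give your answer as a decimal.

Subinterval widths: 0.75, 0.5, 3, 0.25.
Left endpoints: 1, 1.75, 2.25, 5.25.
r(1) = -3, r(1.75) = -3.46875, r(2.25) = 0.59375, r(5.25) = 187.71875.
Sum = Σ Δt_i · r(t_i).
Sum = 44.7265625.

44.7265625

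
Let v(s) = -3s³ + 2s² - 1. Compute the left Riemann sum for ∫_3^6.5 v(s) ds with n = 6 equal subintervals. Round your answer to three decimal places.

-927.276

Δs = (6.5 − 3)/6 = 7/12.
Left endpoints: 3, 43/12, 25/6, 4.75, 16/3, 71/12.
v(3) = -64, v(43/12) = -65291/576, v(25/6) = -4399/24, v(4.75) = -277.390625, v(16/3) = -3593/9, v(71/12) = -552.359375.
Sum = Δs · [v(3) + v(43/12) + v(25/6) + ...].
Sum ≈ -927.276.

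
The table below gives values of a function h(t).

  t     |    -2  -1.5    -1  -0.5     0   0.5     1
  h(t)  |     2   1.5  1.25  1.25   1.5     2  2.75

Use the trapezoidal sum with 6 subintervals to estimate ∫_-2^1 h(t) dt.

Δt = 0.5.
T_6 = (0.5/2)·[2 + 2·1.5 + 2·1.25 + 2·1.25 + 2·1.5 + 2·2 + 2.75] = 4.9375.

4.9375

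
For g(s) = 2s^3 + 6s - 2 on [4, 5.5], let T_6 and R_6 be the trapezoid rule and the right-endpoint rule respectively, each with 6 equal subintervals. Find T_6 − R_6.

-26.71875

T_6 = 369.7265625.
R_6 = 396.4453125.
T_6 − R_6 = -26.71875.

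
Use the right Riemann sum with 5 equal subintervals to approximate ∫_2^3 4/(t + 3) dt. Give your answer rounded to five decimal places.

Δt = (3 − 2)/5 = 0.2.
Right endpoints: 2.2, 2.4, 2.6, 2.8, 3.
f(2.2) = 10/13, f(2.4) = 20/27, f(2.6) = 5/7, f(2.8) = 20/29, f(3) = 2/3.
Sum = Δt · [f(2.2) + f(2.4) + f(2.6) + f(2.8) + f(3)].
Sum ≈ 0.71612.

0.71612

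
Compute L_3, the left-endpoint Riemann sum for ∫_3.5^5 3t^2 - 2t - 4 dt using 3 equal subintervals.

54.75

Δt = (5 − 3.5)/3 = 0.5.
Left endpoints: 3.5, 4, 4.5.
f(3.5) = 25.75, f(4) = 36, f(4.5) = 47.75.
Sum = Δt · [f(3.5) + f(4) + f(4.5)].
Sum = 54.75.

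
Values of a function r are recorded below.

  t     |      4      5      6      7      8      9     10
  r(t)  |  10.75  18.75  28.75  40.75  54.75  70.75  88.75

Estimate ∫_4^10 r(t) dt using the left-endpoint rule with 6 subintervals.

224.5

Δt = 1.
Sum = 1·[10.75 + 18.75 + 28.75 + 40.75 + 54.75 + 70.75] = 224.5.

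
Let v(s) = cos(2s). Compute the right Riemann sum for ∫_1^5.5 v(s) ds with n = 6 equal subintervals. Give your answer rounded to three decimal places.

-0.611

Δs = (5.5 − 1)/6 = 0.75.
Right endpoints: 1.75, 2.5, 3.25, 4, 4.75, 5.5.
v(1.75) ≈ -0.936, v(2.5) ≈ 0.284, v(3.25) ≈ 0.977, v(4) ≈ -0.146, v(4.75) ≈ -0.997, v(5.5) ≈ 0.004.
Sum = Δs · [v(1.75) + v(2.5) + v(3.25) + ...].
Sum ≈ -0.611.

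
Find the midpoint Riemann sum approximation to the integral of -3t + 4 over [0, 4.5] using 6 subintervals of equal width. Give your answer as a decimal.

Δt = (4.5 − 0)/6 = 0.75.
Midpoints: 0.375, 1.125, 1.875, 2.625, 3.375, 4.125.
f(0.375) = 2.875, f(1.125) = 0.625, f(1.875) = -1.625, f(2.625) = -3.875, f(3.375) = -6.125, f(4.125) = -8.375.
Sum = Δt · [f(0.375) + f(1.125) + f(1.875) + ...].
Sum = -12.375.

-12.375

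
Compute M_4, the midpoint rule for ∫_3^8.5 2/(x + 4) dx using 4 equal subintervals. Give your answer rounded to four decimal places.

Δx = (8.5 − 3)/4 = 1.375.
Midpoints: 3.6875, 5.0625, 6.4375, 7.8125.
f(3.6875) = 32/123, f(5.0625) = 32/145, f(6.4375) = 32/167, f(7.8125) = 32/189.
Sum = Δx · [f(3.6875) + f(5.0625) + f(6.4375) + f(7.8125)].
Sum ≈ 1.1574.

1.1574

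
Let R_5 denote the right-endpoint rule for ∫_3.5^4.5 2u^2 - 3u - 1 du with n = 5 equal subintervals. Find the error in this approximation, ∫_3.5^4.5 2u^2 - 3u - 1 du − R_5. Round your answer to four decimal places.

Exact integral: ∫_3.5^4.5 f(u) du ≈ 19.166667.
R_5 = 20.48.
Error ≈ 19.166667 − 20.48 ≈ -1.3133.

-1.3133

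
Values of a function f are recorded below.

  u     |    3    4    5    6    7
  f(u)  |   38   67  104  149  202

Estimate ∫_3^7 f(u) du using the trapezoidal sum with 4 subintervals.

440

Δu = 1.
T_4 = (1/2)·[38 + 2·67 + 2·104 + 2·149 + 202] = 440.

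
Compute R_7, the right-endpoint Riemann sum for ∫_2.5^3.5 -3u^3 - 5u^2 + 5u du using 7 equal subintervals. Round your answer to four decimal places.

Δu = (3.5 − 2.5)/7 = 1/7.
Right endpoints: 37/14, 39/14, 41/14, 43/14, 45/14, 47/14, 3.5.
f(37/14) = -211529/2744, f(39/14) = -246207/2744, f(41/14) = -284253/2744, f(43/14) = -325811/2744, f(45/14) = -371025/2744, f(47/14) = -420039/2744, f(3.5) = -172.375.
Sum = Δu · [f(37/14) + f(39/14) + f(41/14) + ...].
Sum ≈ -121.4005.

-121.4005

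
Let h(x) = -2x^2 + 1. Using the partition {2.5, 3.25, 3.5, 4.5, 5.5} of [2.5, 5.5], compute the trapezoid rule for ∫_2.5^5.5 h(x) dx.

Subinterval widths: 0.75, 0.25, 1, 1.
h(2.5) = -11.5, h(3.25) = -20.125, h(3.5) = -23.5, h(4.5) = -39.5, h(5.5) = -59.5.
On each subinterval the trapezoid contributes (Δx_i/2)·[h(x_{i-1}) + h(x_i)].
Sum = -98.3125.

-98.3125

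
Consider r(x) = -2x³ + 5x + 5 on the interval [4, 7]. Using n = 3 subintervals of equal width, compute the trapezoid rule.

Δx = (7 − 4)/3 = 1.
r(4) = -103, r(5) = -220, r(6) = -397, r(7) = -646.
T_3 = (Δx/2)·[r(x_0) + 2r(x_1) + 2r(x_2) + r(x_3)].
Sum = -991.5.

-991.5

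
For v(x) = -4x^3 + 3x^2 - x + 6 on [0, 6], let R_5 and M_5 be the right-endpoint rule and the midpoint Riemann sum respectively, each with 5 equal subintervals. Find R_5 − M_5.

R_5 = -1566.72.
M_5 = -1038.24.
R_5 − M_5 = -528.48.

-528.48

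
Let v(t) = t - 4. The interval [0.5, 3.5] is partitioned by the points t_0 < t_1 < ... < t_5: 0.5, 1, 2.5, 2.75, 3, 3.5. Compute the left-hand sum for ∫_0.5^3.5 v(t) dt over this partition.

Subinterval widths: 0.5, 1.5, 0.25, 0.25, 0.5.
Left endpoints: 0.5, 1, 2.5, 2.75, 3.
v(0.5) = -3.5, v(1) = -3, v(2.5) = -1.5, v(2.75) = -1.25, v(3) = -1.
Sum = Σ Δt_i · v(t_i).
Sum = -7.4375.

-7.4375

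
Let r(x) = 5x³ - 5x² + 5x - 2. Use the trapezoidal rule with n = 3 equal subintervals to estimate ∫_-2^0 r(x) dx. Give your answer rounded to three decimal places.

-50.296

Δx = (0 − (-2))/3 = 2/3.
r(-2) = -72, r(-4/3) = -794/27, r(-2/3) = -244/27, r(0) = -2.
T_3 = (Δx/2)·[r(x_0) + 2r(x_1) + 2r(x_2) + r(x_3)].
Sum ≈ -50.296.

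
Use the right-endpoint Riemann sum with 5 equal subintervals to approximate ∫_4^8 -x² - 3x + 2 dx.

-237.76

Δx = (8 − 4)/5 = 0.8.
Right endpoints: 4.8, 5.6, 6.4, 7.2, 8.
f(4.8) = -35.44, f(5.6) = -46.16, f(6.4) = -58.16, f(7.2) = -71.44, f(8) = -86.
Sum = Δx · [f(4.8) + f(5.6) + f(6.4) + f(7.2) + f(8)].
Sum = -237.76.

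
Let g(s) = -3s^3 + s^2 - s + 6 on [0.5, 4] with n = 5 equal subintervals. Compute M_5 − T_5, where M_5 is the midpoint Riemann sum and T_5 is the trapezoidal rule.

M_5 = -154.7853125.
T_5 = -163.03875.
M_5 − T_5 = 8.2534375.

8.2534375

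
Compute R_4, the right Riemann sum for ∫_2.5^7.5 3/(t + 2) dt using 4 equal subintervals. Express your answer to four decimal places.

Δt = (7.5 − 2.5)/4 = 1.25.
Right endpoints: 3.75, 5, 6.25, 7.5.
f(3.75) = 12/23, f(5) = 3/7, f(6.25) = 4/11, f(7.5) = 6/19.
Sum = Δt · [f(3.75) + f(5) + f(6.25) + f(7.5)].
Sum ≈ 2.0372.

2.0372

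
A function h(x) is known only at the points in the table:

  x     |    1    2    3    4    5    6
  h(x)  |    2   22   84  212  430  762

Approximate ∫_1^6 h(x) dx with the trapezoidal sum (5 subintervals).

1130

Δx = 1.
T_5 = (1/2)·[2 + 2·22 + 2·84 + 2·212 + 2·430 + 762] = 1130.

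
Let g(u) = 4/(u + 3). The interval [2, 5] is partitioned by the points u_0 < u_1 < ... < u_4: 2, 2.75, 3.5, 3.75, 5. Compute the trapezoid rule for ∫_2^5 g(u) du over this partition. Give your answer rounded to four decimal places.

Subinterval widths: 0.75, 0.75, 0.25, 1.25.
g(2) = 0.8, g(2.75) = 16/23, g(3.5) = 8/13, g(3.75) = 16/27, g(5) = 0.5.
On each subinterval the trapezoid contributes (Δu_i/2)·[g(u_{i-1}) + g(u_i)].
Sum ≈ 1.8864.

1.8864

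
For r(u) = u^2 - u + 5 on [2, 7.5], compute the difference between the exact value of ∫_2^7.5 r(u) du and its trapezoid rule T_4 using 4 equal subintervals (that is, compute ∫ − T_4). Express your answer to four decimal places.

Exact integral: ∫_2^7.5 r(u) du ≈ 139.333333.
T_4 = 141.06640625.
Error ≈ 139.333333 − 141.06640625 ≈ -1.7331.

-1.7331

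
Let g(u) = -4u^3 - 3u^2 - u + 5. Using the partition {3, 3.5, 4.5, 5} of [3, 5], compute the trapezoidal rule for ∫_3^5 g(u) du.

Subinterval widths: 0.5, 1, 0.5.
g(3) = -133, g(3.5) = -206.75, g(4.5) = -424.75, g(5) = -575.
On each subinterval the trapezoid contributes (Δu_i/2)·[g(u_{i-1}) + g(u_i)].
Sum = -650.625.

-650.625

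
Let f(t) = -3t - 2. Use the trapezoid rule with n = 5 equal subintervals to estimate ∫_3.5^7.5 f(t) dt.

Δt = (7.5 − 3.5)/5 = 0.8.
f(3.5) = -12.5, f(4.3) = -14.9, f(5.1) = -17.3, f(5.9) = -19.7, f(6.7) = -22.1, f(7.5) = -24.5.
T_5 = (Δt/2)·[f(t_0) + 2f(t_1) + ... + 2f(t_{4}) + f(t_5)].
Sum = -74.

-74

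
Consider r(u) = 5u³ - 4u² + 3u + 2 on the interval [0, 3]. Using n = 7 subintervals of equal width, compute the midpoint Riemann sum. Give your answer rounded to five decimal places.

83.90051

Δu = (3 − 0)/7 = 3/7.
Midpoints: 3/14, 9/14, 15/14, 1.5, 27/14, 33/14, 39/14.
r(3/14) = 6883/2744, r(9/14) = 9889/2744, r(15/14) = 18583/2744, r(1.5) = 14.375, r(27/14) = 78955/2744, r(33/14) = 143593/2744, r(39/14) = 239839/2744.
Sum = Δu · [r(3/14) + r(9/14) + r(15/14) + ...].
Sum ≈ 83.90051.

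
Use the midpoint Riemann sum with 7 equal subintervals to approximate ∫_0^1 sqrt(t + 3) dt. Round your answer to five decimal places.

Δt = (1 − 0)/7 = 1/7.
Midpoints: 1/14, 3/14, 5/14, 0.5, 9/14, 11/14, 13/14.
f(1/14) ≈ 1.75255, f(3/14) ≈ 1.79284, f(5/14) ≈ 1.83225, f(0.5) ≈ 1.87083, f(9/14) ≈ 1.90863, f(11/14) ≈ 1.94569, f(13/14) ≈ 1.98206.
Sum = Δt · [f(1/14) + f(3/14) + f(5/14) + ...].
Sum ≈ 1.86926.

1.86926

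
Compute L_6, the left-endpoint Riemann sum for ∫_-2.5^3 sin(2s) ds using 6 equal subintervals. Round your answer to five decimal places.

Δs = (3 − (-2.5))/6 = 11/12.
Left endpoints: -2.5, -19/12, -2/3, 0.25, 7/6, 25/12.
f(-2.5) ≈ 0.95892, f(-19/12) ≈ 0.02507, f(-2/3) ≈ -0.97194, f(0.25) ≈ 0.47943, f(7/6) ≈ 0.72309, f(25/12) ≈ -0.85475.
Sum = Δs · [f(-2.5) + f(-19/12) + f(-2/3) + ...].
Sum ≈ 0.32983.

0.32983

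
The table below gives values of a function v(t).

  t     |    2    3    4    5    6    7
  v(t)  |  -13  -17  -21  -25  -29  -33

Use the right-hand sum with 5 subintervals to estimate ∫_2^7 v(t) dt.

Δt = 1.
Sum = 1·[(-17) + (-21) + (-25) + (-29) + (-33)] = -125.

-125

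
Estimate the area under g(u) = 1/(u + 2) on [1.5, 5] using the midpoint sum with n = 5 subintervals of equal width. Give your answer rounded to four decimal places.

Δu = (5 − 1.5)/5 = 0.7.
Midpoints: 1.85, 2.55, 3.25, 3.95, 4.65.
g(1.85) = 20/77, g(2.55) = 20/91, g(3.25) = 4/21, g(3.95) = 20/119, g(4.65) = 20/133.
Sum = Δu · [g(1.85) + g(2.55) + g(3.25) + g(3.95) + g(4.65)].
Sum ≈ 0.6919.

0.6919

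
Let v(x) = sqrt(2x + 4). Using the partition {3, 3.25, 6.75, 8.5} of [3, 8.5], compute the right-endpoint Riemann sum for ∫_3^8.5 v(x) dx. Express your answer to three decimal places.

Subinterval widths: 0.25, 3.5, 1.75.
Right endpoints: 3.25, 6.75, 8.5.
v(3.25) ≈ 3.240, v(6.75) ≈ 4.183, v(8.5) ≈ 4.583.
Sum = Σ Δx_i · v(x_i).
Sum ≈ 23.471.

23.471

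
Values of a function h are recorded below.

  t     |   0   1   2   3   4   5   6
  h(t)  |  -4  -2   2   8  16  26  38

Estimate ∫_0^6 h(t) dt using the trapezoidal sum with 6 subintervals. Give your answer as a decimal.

67

Δt = 1.
T_6 = (1/2)·[(-4) + 2·(-2) + 2·2 + 2·8 + 2·16 + 2·26 + 38] = 67.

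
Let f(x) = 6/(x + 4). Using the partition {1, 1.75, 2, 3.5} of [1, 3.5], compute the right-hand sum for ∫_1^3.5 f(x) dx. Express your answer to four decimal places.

Subinterval widths: 0.75, 0.25, 1.5.
Right endpoints: 1.75, 2, 3.5.
f(1.75) = 24/23, f(2) = 1, f(3.5) = 0.8.
Sum = Σ Δx_i · f(x_i).
Sum ≈ 2.2326.

2.2326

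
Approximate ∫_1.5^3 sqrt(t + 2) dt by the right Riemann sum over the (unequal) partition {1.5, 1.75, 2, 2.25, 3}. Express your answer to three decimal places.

3.177

Subinterval widths: 0.25, 0.25, 0.25, 0.75.
Right endpoints: 1.75, 2, 2.25, 3.
f(1.75) ≈ 1.936, f(2) ≈ 2.000, f(2.25) ≈ 2.062, f(3) ≈ 2.236.
Sum = Σ Δt_i · f(t_i).
Sum ≈ 3.177.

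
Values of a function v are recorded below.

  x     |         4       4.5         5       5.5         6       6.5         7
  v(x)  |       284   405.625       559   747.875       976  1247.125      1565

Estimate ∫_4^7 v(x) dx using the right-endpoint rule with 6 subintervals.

Δx = 0.5.
Sum = 0.5·[405.625 + 559 + 747.875 + 976 + 1247.125 + 1565] = 2750.3125.

2750.3125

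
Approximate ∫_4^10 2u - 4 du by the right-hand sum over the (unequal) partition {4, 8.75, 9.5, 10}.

83.375

Subinterval widths: 4.75, 0.75, 0.5.
Right endpoints: 8.75, 9.5, 10.
f(8.75) = 13.5, f(9.5) = 15, f(10) = 16.
Sum = Σ Δu_i · f(u_i).
Sum = 83.375.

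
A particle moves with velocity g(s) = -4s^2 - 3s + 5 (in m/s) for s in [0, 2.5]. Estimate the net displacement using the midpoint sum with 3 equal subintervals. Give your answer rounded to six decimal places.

-17.129630

Δs = (2.5 − 0)/3 = 5/6.
Midpoints: 5/12, 1.25, 25/12.
g(5/12) = 55/18, g(1.25) = -5, g(25/12) = -335/18.
Sum = Δs · [g(5/12) + g(1.25) + g(25/12)].
Sum ≈ -17.129630.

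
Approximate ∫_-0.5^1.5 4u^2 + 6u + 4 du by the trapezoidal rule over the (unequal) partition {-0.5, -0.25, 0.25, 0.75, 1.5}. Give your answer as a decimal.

Subinterval widths: 0.25, 0.5, 0.5, 0.75.
f(-0.5) = 2, f(-0.25) = 2.75, f(0.25) = 5.75, f(0.75) = 10.75, f(1.5) = 22.
On each subinterval the trapezoid contributes (Δu_i/2)·[f(u_{i-1}) + f(u_i)].
Sum = 19.125.

19.125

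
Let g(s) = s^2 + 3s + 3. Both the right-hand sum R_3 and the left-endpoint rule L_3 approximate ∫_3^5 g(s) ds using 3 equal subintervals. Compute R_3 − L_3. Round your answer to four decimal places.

14.6667

R_3 ≈ 70.148148.
L_3 ≈ 55.481481.
R_3 − L_3 ≈ 14.6667.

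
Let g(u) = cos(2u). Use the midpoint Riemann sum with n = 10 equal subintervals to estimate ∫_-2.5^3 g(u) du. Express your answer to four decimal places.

Δu = (3 − (-2.5))/10 = 0.55.
Midpoints: -2.225, -1.675, -1.125, -0.575, -0.025, 0.525, 1.075, 1.625, 2.175, 2.725.
g(-2.225) ≈ -0.2594, g(-1.675) ≈ -0.9784, g(-1.125) ≈ -0.6282, g(-0.575) ≈ 0.4085, g(-0.025) ≈ 0.9988, g(0.525) ≈ 0.4976, g(1.075) ≈ -0.5474, g(1.625) ≈ -0.9941, g(2.175) ≈ -0.3545, g(2.725) ≈ 0.6725.
Sum = Δu · [g(-2.225) + g(-1.675) + g(-1.125) + ...].
Sum ≈ -0.6515.

-0.6515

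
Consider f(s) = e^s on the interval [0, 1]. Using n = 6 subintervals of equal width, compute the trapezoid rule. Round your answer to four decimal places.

Δs = (1 − 0)/6 = 1/6.
f(0) ≈ 1.0000, f(1/6) ≈ 1.1814, f(1/3) ≈ 1.3956, f(0.5) ≈ 1.6487, f(2/3) ≈ 1.9477, f(5/6) ≈ 2.3010, f(1) ≈ 2.7183.
T_6 = (Δs/2)·[f(s_0) + 2f(s_1) + ... + 2f(s_{5}) + f(s_6)].
Sum ≈ 1.7223.

1.7223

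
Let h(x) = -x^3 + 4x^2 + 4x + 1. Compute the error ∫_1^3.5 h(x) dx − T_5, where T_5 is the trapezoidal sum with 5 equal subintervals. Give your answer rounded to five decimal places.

0.28646

Exact integral: ∫_1^3.5 h(x) dx ≈ 43.5677083.
T_5 = 43.28125.
Error ≈ 43.5677083 − 43.28125 ≈ 0.28646.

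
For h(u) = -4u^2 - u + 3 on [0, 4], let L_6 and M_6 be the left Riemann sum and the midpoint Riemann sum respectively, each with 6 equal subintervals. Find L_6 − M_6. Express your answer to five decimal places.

L_6 ≈ -59.8518519.
M_6 ≈ -80.7407407.
L_6 − M_6 ≈ 20.88889.

20.88889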